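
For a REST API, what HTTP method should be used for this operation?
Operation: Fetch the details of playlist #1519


GET = read, POST = create, PUT = update/replace, DELETE = remove
This operation is a read.
GET


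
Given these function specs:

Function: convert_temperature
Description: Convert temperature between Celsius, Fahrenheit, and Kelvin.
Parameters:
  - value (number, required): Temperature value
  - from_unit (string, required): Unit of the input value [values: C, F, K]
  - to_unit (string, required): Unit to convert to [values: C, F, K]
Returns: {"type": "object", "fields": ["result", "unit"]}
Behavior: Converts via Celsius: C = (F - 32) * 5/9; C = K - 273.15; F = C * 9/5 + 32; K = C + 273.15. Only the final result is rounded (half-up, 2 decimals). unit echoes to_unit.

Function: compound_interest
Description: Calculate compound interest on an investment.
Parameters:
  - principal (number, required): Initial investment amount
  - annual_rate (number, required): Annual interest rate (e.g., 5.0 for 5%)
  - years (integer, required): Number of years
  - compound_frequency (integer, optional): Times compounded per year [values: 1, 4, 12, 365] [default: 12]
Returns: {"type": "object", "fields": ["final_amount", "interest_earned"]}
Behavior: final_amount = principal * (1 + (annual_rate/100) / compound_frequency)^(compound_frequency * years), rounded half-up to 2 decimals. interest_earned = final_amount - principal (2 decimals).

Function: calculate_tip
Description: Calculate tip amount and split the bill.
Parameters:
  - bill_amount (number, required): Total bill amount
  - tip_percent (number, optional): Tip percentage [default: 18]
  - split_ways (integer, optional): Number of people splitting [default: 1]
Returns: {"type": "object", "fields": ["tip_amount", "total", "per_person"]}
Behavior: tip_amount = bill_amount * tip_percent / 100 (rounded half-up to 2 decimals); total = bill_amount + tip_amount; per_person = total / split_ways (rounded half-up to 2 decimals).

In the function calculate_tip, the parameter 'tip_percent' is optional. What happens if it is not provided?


The calculate_tip spec declares:
  - tip_percent (number, optional): Tip percentage [default: 18]
It defaults to 18


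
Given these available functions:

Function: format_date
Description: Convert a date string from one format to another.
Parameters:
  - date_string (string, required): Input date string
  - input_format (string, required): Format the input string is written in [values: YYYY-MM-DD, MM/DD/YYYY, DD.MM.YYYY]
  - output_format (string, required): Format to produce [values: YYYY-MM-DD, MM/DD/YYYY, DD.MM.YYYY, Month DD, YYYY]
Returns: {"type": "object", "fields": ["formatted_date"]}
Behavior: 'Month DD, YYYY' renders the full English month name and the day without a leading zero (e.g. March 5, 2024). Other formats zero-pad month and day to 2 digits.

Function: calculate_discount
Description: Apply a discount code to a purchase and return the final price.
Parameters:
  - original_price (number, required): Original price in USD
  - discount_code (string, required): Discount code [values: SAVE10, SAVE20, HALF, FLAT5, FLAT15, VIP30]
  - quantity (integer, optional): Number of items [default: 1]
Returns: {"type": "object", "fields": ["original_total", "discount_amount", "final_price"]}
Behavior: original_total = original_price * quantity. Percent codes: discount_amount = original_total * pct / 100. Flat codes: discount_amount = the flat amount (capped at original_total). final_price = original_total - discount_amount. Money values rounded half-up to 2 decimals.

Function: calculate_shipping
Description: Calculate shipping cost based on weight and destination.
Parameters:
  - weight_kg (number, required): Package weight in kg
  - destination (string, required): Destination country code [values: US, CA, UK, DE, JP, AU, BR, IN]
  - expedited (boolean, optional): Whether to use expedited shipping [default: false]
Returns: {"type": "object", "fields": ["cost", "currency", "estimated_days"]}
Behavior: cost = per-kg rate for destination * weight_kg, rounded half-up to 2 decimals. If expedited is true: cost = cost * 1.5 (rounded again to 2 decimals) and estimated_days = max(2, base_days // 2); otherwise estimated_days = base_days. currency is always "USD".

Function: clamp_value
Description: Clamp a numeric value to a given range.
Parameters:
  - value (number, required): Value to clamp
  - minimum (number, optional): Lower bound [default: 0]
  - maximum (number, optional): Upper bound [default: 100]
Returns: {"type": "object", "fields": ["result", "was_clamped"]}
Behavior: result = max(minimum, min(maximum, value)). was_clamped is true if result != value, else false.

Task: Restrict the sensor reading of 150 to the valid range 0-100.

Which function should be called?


The task needs a function whose description is: Clamp a numeric value to a given range.
clamp_value


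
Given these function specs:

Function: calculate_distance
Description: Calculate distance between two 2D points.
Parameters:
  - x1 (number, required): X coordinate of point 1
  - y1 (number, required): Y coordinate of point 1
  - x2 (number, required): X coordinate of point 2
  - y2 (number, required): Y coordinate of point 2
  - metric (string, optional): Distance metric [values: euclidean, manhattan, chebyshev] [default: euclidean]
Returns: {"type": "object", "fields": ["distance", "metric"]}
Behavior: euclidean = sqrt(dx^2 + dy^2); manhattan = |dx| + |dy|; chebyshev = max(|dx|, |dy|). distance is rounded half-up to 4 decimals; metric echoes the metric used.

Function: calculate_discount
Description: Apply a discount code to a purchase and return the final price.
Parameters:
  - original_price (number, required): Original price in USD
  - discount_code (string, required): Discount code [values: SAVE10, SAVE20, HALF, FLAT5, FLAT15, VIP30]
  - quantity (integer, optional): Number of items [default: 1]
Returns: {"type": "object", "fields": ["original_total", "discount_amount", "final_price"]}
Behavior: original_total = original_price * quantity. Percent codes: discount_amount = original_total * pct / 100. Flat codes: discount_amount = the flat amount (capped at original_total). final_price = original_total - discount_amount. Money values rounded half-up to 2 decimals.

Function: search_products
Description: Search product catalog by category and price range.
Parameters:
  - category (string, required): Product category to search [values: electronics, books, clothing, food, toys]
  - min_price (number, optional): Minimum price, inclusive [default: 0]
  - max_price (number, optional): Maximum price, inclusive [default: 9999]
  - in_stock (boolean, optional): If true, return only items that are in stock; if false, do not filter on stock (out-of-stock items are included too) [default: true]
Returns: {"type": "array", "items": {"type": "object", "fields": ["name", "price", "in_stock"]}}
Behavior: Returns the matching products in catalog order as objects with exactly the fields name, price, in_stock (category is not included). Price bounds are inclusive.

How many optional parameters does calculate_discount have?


Parameters of calculate_discount: original_price (required), discount_code (required), quantity (optional)
Optional count:
1


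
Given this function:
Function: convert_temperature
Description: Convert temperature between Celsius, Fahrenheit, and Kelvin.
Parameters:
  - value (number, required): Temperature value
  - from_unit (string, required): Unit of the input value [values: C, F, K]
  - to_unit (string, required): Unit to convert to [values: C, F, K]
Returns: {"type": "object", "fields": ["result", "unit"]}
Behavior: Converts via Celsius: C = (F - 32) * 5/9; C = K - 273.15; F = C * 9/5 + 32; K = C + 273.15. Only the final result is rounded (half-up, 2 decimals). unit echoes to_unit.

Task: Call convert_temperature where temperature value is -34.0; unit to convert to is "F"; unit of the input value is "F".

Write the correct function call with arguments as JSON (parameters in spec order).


Mapping each described value to its parameter name:
  'Temperature value' -> value = -34.0
  'Unit to convert to' -> to_unit = "F"
  'Unit of the input value' -> from_unit = "F"
convert_temperature({"value": -34.0, "from_unit": "F", "to_unit": "F"})


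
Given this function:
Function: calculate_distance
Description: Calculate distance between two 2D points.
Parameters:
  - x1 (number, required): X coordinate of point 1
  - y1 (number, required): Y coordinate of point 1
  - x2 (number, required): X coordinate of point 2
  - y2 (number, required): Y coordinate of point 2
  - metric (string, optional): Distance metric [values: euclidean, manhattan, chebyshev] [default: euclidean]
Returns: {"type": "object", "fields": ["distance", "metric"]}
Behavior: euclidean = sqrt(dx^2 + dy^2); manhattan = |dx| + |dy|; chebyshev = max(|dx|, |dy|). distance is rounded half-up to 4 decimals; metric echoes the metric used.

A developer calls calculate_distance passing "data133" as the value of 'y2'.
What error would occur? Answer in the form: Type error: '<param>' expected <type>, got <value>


Spec: 'y2' is declared as number; "data133" is a string.
Type error: 'y2' expected number, got "data133"


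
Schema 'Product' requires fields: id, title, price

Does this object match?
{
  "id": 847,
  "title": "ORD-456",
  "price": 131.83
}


Checking required fields... All present.
Valid - all required fields present


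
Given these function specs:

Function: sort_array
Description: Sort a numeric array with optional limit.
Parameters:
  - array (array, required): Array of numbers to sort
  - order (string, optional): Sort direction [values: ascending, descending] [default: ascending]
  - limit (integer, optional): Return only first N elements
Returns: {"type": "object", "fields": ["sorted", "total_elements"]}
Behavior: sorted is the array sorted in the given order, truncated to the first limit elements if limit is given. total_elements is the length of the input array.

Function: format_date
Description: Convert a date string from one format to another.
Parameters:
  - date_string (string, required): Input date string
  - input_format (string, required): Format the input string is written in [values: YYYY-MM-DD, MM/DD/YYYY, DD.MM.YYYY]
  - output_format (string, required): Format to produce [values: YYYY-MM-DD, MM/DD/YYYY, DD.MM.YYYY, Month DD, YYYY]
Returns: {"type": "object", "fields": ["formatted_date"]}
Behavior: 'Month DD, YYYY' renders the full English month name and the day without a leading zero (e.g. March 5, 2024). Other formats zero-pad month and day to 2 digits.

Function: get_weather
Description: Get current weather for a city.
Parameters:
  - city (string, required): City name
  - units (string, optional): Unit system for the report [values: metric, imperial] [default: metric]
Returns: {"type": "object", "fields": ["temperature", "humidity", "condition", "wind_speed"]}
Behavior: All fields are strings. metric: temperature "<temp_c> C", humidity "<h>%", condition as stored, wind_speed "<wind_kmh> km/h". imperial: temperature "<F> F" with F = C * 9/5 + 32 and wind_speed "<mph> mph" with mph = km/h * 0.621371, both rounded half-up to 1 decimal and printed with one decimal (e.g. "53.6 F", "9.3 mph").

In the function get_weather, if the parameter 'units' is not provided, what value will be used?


The get_weather spec declares:
  - units (string, optional): Unit system for the report [values: metric, imperial] [default: metric]
Default:
metric


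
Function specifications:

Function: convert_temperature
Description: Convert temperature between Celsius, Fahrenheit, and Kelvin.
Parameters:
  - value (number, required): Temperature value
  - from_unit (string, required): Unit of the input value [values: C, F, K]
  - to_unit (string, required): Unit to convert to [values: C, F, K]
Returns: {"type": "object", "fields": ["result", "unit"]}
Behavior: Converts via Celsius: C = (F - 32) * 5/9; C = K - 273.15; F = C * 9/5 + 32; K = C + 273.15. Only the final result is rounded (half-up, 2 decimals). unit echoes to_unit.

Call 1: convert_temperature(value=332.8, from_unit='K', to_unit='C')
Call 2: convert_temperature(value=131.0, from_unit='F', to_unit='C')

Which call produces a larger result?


Call 1:
  To C: 332.8 - 273.15 = 59.65
  Target is C: 59.65
  Round to 2 decimals: 59.65
  -> 59.65 C
Call 2:
  To C: (131 - 32) * 5/9 = 55
  Target is C: 55
  Round to 2 decimals: 55.0
  -> 55.0 C
Call 1 (59.65 C)


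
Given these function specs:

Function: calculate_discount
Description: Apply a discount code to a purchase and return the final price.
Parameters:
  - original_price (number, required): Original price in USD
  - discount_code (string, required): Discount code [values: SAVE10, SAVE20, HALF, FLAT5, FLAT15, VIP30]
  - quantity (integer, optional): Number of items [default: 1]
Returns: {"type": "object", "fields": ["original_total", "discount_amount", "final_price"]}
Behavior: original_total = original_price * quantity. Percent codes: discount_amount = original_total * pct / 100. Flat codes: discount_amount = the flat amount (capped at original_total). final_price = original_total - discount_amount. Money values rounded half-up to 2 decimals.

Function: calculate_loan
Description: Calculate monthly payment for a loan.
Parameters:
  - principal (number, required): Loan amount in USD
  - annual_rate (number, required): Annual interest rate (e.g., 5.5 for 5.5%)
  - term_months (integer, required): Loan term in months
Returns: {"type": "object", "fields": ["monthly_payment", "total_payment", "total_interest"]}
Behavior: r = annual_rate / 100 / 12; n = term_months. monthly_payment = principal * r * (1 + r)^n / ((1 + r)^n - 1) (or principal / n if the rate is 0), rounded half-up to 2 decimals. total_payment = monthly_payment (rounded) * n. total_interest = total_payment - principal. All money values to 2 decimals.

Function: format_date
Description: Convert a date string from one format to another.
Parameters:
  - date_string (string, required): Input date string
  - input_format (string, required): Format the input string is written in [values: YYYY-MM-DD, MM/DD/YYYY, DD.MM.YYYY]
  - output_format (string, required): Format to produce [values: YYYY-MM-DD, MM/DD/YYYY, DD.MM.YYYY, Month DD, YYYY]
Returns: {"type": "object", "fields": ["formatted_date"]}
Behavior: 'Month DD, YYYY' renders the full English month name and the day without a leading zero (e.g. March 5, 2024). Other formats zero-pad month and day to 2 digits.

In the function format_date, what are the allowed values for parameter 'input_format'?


The format_date spec declares:
  - input_format (string, required): Format the input string is written in [values: YYYY-MM-DD, MM/DD/YYYY, DD.MM.YYYY]
Allowed values:
YYYY-MM-DD, MM/DD/YYYY, DD.MM.YYYY


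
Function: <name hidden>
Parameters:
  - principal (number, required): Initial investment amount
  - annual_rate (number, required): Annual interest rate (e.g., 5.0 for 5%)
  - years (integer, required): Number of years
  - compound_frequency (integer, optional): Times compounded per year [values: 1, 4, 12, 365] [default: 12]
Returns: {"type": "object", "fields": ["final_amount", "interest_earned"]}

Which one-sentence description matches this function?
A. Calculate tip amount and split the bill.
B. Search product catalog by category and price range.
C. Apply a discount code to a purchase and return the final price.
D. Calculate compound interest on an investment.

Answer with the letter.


Parameters principal, annual_rate, years, compound_frequency and return ["final_amount", "interest_earned"] fit: Calculate compound interest on an investment.
D


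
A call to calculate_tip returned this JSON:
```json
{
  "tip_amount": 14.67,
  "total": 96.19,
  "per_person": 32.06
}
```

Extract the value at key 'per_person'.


32.06


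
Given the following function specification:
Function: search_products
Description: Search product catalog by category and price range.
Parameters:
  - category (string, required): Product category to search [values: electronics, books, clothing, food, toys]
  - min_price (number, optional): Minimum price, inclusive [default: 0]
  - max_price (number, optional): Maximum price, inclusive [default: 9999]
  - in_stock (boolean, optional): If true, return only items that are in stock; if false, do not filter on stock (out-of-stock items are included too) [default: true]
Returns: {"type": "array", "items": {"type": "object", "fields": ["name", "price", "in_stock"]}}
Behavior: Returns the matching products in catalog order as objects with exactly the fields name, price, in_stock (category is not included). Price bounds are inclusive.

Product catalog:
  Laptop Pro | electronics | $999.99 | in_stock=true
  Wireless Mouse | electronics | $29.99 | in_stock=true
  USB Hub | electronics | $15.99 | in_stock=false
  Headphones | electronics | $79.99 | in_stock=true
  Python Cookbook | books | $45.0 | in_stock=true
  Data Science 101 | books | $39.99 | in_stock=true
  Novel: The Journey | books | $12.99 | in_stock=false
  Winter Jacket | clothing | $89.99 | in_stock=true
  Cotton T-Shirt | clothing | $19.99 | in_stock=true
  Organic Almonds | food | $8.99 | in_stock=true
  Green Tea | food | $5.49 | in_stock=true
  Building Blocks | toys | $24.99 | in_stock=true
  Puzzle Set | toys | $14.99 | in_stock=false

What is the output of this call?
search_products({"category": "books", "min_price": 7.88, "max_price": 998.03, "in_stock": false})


Filter: category=books, 7.88 <= price <= 998.03, in_stock=false so stock is not filtered
  Python Cookbook ($45.0): keep
  Data Science 101 ($39.99): keep
  Novel: The Journey ($12.99): keep
Output:
[{"name": "Python Cookbook", "price": 45.0, "in_stock": true}, {"name": "Data Science 101", "price": 39.99, "in_stock": true}, {"name": "Novel: The Journey", "price": 12.99, "in_stock": false}]


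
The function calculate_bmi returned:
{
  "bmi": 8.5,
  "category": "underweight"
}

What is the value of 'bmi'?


8.5


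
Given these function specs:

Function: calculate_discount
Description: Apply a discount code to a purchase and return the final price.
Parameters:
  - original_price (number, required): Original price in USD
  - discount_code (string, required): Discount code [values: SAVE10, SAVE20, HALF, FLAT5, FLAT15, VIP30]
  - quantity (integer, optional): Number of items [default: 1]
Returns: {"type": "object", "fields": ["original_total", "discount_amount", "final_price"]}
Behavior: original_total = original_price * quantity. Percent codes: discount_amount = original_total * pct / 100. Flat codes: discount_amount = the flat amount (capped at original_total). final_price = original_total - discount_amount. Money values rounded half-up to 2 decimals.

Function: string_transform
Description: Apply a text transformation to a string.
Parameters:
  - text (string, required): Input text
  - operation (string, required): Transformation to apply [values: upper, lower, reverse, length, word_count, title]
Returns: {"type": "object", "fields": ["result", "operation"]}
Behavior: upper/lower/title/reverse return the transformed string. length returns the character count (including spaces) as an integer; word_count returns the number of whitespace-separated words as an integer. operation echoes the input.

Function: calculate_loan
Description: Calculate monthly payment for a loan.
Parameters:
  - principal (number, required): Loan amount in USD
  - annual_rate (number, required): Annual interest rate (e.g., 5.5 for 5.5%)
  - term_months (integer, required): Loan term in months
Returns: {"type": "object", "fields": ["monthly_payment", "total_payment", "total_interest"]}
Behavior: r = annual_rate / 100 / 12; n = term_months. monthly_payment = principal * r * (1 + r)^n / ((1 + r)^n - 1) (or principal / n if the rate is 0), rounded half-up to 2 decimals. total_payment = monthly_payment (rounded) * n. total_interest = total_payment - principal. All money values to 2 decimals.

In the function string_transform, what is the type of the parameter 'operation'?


The string_transform spec declares:
  - operation (string, required): Transformation to apply [values: upper, lower, reverse, length, word_count, title]
Type:
string


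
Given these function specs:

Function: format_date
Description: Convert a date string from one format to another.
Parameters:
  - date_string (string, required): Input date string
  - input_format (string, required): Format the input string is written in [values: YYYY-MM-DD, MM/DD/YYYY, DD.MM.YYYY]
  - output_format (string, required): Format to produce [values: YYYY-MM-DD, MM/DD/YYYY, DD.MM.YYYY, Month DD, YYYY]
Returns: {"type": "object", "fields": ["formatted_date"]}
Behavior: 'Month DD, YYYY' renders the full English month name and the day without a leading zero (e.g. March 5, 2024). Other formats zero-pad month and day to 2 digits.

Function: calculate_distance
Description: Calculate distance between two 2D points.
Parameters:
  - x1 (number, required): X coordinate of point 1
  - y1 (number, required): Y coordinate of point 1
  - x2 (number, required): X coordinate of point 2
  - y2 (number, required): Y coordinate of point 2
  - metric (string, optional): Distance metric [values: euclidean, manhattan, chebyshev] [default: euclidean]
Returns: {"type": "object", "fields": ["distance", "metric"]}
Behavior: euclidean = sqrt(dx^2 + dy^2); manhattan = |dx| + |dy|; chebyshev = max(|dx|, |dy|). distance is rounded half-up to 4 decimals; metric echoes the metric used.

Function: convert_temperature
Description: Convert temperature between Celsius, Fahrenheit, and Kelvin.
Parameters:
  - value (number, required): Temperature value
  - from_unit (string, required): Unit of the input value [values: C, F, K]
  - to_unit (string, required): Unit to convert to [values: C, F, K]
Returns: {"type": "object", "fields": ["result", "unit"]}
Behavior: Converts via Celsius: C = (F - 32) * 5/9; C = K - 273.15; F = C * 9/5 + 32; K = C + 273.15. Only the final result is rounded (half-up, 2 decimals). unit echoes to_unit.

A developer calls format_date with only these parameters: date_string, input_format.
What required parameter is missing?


Required parameters: date_string, input_format, output_format
Provided: date_string, input_format
Missing: output_format
output_format


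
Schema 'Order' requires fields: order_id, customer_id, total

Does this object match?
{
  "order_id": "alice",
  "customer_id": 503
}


Checking required fields...
Missing: total
Invalid - missing required field 'total'


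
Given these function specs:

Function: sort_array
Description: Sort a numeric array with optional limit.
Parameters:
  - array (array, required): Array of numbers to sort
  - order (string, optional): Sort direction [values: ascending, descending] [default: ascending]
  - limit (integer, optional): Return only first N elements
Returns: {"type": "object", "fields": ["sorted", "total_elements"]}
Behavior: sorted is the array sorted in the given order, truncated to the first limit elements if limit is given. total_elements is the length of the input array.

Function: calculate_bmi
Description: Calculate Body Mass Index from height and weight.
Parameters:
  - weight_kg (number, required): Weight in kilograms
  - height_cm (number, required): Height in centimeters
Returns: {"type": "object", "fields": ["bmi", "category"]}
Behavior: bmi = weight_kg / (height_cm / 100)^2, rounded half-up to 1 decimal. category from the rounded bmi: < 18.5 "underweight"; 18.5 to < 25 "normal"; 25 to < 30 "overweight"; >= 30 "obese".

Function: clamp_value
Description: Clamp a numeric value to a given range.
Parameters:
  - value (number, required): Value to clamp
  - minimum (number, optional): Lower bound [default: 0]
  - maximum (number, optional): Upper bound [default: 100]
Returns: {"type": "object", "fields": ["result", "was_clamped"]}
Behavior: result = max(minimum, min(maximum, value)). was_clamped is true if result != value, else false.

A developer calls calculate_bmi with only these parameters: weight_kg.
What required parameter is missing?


Required parameters: weight_kg, height_cm
Provided: weight_kg
Missing: height_cm
height_cm


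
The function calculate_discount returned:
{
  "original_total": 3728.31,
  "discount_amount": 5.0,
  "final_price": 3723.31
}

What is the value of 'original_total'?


3728.31


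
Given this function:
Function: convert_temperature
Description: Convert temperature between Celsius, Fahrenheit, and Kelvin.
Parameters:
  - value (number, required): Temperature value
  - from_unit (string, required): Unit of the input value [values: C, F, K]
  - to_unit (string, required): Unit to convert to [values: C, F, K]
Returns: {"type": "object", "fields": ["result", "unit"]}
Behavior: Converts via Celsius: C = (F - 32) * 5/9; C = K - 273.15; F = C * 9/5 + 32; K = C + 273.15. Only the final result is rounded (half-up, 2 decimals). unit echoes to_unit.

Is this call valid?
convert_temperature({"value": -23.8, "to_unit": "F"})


Checking required parameters...
Missing required parameter: from_unit
Invalid - missing required parameter 'from_unit'


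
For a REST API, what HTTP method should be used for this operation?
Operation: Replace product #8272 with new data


GET = read, POST = create, PUT = update/replace, DELETE = remove
This operation is an update/replace.
PUT


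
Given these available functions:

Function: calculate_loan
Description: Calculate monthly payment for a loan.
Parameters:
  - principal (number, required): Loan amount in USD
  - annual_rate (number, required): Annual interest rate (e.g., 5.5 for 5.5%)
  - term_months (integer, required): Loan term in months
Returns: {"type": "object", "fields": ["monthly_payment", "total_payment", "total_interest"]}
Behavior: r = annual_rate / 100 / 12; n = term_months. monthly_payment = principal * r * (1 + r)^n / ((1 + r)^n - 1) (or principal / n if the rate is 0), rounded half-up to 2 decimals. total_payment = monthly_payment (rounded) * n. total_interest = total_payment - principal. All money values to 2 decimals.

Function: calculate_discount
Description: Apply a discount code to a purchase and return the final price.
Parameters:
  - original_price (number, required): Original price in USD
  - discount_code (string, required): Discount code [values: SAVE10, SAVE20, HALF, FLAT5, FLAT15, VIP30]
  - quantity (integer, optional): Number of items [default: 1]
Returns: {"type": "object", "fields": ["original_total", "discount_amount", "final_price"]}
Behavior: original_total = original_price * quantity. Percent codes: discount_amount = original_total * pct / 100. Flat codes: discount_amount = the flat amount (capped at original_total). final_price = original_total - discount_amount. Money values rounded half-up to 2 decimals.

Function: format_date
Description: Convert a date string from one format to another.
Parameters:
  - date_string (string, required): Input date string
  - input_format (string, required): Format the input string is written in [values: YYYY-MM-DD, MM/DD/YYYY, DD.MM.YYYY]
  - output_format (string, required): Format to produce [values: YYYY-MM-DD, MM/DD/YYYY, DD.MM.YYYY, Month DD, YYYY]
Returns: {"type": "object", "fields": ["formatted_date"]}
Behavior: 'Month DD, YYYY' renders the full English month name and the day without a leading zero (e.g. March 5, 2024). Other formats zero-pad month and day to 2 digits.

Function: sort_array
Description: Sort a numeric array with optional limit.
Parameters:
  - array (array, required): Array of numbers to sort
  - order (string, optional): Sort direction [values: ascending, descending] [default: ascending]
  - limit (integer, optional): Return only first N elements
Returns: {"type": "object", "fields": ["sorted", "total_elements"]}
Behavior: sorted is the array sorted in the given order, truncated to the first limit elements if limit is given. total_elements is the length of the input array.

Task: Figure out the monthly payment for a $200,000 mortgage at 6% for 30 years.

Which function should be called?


The task needs a function whose description is: Calculate monthly payment for a loan.
calculate_loan


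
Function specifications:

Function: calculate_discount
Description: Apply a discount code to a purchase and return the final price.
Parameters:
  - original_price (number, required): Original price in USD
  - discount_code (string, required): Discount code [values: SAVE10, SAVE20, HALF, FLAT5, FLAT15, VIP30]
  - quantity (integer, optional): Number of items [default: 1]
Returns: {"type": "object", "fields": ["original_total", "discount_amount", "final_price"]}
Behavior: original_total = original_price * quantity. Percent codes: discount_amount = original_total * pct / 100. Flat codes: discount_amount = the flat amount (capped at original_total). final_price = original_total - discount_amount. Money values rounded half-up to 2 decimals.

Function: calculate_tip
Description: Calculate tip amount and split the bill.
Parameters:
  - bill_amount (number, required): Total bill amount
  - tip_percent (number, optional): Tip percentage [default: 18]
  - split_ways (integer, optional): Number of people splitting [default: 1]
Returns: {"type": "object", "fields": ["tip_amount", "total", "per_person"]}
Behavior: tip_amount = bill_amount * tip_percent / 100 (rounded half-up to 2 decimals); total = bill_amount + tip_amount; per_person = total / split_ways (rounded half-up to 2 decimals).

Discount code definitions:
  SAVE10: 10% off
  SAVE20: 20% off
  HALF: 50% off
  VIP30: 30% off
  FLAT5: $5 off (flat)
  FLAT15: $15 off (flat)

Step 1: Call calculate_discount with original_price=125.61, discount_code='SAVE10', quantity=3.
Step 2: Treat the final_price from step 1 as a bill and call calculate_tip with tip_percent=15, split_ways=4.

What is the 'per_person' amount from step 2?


Step 1: calculate_discount(original_price=125.61, discount_code=SAVE10, quantity=3)
  original_total = 125.61 * 3 = 376.83
  SAVE10 = 10% off: discount_amount = 376.83 * 10/100 = 37.683 -> 37.68
  final_price = 376.83 - 37.68 = 339.15
  -> final_price = 339.15
Step 2: calculate_tip(bill_amount=339.15, tip_percent=15, split_ways=4)
  tip_amount = 339.15 * 15/100 = 50.8725 -> 50.87
  total = 339.15 + 50.87 = 390.02
  per_person = 390.02 / 4 = 97.505 -> 97.51
  -> per_person = 97.51
$97.51


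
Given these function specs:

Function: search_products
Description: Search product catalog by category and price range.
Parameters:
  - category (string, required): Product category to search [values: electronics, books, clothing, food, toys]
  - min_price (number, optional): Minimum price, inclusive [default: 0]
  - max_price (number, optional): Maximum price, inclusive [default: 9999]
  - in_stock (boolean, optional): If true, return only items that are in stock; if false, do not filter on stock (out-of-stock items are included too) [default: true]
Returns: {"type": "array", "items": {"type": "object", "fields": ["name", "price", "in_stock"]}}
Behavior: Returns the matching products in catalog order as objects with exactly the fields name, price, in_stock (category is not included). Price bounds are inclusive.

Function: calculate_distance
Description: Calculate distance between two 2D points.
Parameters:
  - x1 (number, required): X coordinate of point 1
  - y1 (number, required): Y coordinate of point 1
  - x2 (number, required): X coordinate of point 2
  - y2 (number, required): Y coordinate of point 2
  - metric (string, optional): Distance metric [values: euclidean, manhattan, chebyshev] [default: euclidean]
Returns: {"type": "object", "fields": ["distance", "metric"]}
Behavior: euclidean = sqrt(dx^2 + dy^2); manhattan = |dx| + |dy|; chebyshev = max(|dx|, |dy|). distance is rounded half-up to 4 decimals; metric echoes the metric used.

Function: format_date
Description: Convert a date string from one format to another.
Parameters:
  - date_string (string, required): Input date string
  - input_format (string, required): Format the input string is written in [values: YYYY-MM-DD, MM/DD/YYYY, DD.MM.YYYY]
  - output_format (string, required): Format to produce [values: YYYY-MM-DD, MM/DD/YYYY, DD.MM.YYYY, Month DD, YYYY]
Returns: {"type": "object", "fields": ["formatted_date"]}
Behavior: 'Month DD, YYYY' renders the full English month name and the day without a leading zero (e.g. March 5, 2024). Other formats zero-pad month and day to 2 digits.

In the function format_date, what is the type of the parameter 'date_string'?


The format_date spec declares:
  - date_string (string, required): Input date string
Type:
string


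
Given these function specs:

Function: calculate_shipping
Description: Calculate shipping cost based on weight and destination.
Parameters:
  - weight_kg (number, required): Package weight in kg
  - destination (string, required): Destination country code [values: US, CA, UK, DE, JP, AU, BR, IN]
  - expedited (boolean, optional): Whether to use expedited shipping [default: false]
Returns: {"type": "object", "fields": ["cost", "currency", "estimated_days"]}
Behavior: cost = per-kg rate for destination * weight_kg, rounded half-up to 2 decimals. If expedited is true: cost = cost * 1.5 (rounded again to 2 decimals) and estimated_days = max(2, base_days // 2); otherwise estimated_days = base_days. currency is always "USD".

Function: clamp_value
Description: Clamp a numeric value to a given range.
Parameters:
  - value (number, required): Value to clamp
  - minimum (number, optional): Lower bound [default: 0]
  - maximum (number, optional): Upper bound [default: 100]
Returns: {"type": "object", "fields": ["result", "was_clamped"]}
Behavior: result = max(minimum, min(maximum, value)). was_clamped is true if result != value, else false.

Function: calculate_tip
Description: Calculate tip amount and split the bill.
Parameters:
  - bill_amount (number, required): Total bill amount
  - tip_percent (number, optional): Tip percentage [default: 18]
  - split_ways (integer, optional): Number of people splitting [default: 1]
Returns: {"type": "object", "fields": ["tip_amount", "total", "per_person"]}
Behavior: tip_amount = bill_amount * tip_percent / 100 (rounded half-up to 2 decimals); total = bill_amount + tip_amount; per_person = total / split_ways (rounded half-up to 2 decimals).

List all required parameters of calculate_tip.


Parameters of calculate_tip and their required/optional flag:
  bill_amount: required
  tip_percent: optional
  split_ways: optional
bill_amount


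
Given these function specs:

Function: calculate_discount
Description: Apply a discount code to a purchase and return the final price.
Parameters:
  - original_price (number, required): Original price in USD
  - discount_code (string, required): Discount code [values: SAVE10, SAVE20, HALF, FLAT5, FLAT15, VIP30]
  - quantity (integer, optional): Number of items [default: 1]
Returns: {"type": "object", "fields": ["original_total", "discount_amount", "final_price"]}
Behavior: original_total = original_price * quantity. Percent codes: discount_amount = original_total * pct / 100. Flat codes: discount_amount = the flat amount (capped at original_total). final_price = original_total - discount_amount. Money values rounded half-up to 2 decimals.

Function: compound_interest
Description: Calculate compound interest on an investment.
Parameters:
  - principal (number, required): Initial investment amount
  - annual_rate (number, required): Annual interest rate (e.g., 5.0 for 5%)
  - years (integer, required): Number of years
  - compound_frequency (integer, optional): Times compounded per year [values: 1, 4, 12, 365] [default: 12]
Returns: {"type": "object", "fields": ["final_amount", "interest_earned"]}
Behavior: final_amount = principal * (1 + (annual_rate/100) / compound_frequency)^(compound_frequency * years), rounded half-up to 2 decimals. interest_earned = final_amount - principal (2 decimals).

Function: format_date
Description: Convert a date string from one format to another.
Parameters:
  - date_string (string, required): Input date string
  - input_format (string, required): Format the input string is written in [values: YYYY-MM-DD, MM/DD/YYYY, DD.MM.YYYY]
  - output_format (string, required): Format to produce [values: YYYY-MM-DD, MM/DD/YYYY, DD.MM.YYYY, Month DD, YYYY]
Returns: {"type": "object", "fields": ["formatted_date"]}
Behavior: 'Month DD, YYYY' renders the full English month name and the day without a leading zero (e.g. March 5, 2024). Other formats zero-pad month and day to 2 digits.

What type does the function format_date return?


The format_date spec declares Returns: {"type": "object", "fields": ["formatted_date"]}
Type:
object


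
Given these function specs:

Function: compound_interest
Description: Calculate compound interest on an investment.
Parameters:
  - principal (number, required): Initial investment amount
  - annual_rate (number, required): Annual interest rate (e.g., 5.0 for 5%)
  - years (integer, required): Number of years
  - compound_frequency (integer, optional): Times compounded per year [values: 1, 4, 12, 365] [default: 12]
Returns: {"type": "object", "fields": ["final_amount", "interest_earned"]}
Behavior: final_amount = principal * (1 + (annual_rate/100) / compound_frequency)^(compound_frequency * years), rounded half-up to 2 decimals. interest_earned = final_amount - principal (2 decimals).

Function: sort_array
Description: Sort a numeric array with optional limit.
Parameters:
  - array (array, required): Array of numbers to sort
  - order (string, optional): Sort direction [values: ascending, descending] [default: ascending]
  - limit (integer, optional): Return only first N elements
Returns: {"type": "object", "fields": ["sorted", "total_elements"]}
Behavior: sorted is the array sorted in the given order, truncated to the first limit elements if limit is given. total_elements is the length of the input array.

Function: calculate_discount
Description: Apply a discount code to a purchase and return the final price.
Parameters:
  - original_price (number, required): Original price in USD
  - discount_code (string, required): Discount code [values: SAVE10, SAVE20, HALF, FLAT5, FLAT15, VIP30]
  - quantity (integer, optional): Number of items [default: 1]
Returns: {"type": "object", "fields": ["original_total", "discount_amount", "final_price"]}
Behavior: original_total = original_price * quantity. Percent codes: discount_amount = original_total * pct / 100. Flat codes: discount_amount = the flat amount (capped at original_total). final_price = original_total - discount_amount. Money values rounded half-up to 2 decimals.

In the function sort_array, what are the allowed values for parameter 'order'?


The sort_array spec declares:
  - order (string, optional): Sort direction [values: ascending, descending] [default: ascending]
Allowed values:
ascending, descending


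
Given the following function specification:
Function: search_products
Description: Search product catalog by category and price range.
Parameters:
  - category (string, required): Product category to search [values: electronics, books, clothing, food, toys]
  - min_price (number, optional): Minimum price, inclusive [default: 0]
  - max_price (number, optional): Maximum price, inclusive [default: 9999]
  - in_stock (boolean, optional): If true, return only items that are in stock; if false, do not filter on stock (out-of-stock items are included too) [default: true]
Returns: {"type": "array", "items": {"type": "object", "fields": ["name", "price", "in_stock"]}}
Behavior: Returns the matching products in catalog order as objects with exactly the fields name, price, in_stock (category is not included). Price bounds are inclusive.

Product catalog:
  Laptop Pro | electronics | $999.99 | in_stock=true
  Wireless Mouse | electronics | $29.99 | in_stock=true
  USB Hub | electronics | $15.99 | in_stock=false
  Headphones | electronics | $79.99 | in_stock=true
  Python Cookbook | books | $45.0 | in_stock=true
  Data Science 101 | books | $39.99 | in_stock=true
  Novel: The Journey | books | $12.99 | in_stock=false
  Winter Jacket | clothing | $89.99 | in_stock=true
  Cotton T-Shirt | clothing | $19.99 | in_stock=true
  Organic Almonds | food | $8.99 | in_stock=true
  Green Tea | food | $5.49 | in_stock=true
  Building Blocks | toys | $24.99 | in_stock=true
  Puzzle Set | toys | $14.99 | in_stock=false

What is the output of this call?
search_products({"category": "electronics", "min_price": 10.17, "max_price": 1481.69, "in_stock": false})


Filter: category=electronics, 10.17 <= price <= 1481.69, in_stock=false so stock is not filtered
  Laptop Pro ($999.99): keep
  Wireless Mouse ($29.99): keep
  USB Hub ($15.99): keep
  Headphones ($79.99): keep
Output:
[{"name": "Laptop Pro", "price": 999.99, "in_stock": true}, {"name": "Wireless Mouse", "price": 29.99, "in_stock": true}, {"name": "USB Hub", "price": 15.99, "in_stock": false}, {"name": "Headphones", "price": 79.99, "in_stock": true}]
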